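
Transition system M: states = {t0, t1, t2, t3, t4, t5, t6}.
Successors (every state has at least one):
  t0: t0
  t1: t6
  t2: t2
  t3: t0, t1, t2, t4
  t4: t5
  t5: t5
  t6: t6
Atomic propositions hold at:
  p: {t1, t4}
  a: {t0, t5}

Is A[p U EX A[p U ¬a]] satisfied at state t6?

Yes

Sat(¬a) = {t1, t2, t3, t4, t6}
A[p U ¬a]: least fixpoint, start Z0 = Sat(¬a) = {t1, t2, t3, t4, t6}, add states in Sat(p) with every successor in Z. Already a fixed point.
Sat(A[p U ¬a]) = {t1, t2, t3, t4, t6}
Sat(EX A[p U ¬a]) = {s : some successor in {t1, t2, t3, t4, t6}} = {t1, t2, t3, t6}
A[p U EX A[p U ¬a]]: least fixpoint, start Z0 = Sat(EX A[p U ¬a]) = {t1, t2, t3, t6}, add states in Sat(p) with every successor in Z. Already a fixed point.
Sat(A[p U EX A[p U ¬a]]) = {t1, t2, t3, t6}
t6 ∈ Sat(A[p U EX A[p U ¬a]]) = {t1, t2, t3, t6}, so the formula holds at t6.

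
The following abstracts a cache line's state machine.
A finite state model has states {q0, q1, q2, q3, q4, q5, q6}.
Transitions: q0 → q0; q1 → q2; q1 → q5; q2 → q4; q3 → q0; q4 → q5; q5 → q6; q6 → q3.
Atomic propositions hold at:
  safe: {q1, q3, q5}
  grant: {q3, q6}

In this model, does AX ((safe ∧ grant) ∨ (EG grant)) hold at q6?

Yes

Sat(safe ∧ grant) = {q3}
EG grant: greatest fixpoint, start Z0 = {q3, q6}, keep only states in Sat with some successor in Z. Z1 = {q6}; Z2 = ∅; fixed.
Sat(EG grant) = ∅
Sat((safe ∧ grant) ∨ (EG grant)) = {q3}
Sat(AX ((safe ∧ grant) ∨ (EG grant))) = {s : every successor in {q3}} = {q6}
q6 ∈ Sat(AX ((safe ∧ grant) ∨ (EG grant))) = {q6}, so the formula holds at q6.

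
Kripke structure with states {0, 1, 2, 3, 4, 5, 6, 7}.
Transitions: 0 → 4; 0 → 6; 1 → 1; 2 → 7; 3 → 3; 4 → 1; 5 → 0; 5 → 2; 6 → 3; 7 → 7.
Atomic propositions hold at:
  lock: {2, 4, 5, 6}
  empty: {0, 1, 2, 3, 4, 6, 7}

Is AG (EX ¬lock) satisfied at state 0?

Sat(¬lock) = {0, 1, 3, 7}
Sat(EX ¬lock) = {s : some successor in {0, 1, 3, 7}} = {1, 2, 3, 4, 5, 6, 7}
AG (EX ¬lock): greatest fixpoint, start Z0 = {1, 2, 3, 4, 5, 6, 7}, keep only states in Sat with every successor in Z. Z1 = {1, 2, 3, 4, 6, 7}; fixed.
Sat(AG (EX ¬lock)) = {1, 2, 3, 4, 6, 7}
0 ∉ Sat(AG (EX ¬lock)) = {1, 2, 3, 4, 6, 7}, so the formula does not hold at 0.

No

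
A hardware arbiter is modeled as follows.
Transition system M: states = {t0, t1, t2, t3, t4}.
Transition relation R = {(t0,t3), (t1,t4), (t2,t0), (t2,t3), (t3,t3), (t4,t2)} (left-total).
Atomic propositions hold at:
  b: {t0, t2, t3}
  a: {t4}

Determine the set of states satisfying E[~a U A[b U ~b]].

{t1, t4}

Sat(~a) = {t0, t1, t2, t3}
Sat(~b) = {t1, t4}
A[b U ~b]: least fixpoint, start Z0 = Sat(~b) = {t1, t4}, add states in Sat(b) with every successor in Z. Already a fixed point.
Sat(A[b U ~b]) = {t1, t4}
E[~a U A[b U ~b]]: least fixpoint, start Z0 = Sat(A[b U ~b]) = {t1, t4}, add states in Sat(~a) with some successor in Z. Already a fixed point.
Sat(E[~a U A[b U ~b]]) = {t1, t4}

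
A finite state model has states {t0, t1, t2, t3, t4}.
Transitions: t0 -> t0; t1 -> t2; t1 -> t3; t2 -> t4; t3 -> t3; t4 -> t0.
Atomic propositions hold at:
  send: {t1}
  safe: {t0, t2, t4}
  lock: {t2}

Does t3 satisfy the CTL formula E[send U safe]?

E[send U safe]: least fixpoint, start Z0 = Sat(safe) = {t0, t2, t4}, add states in Sat(send) with some successor in Z. Z1 = {t0, t1, t2, t4}; fixed.
Sat(E[send U safe]) = {t0, t1, t2, t4}
t3 ∉ Sat(E[send U safe]) = {t0, t1, t2, t4}, so the formula does not hold at t3.

No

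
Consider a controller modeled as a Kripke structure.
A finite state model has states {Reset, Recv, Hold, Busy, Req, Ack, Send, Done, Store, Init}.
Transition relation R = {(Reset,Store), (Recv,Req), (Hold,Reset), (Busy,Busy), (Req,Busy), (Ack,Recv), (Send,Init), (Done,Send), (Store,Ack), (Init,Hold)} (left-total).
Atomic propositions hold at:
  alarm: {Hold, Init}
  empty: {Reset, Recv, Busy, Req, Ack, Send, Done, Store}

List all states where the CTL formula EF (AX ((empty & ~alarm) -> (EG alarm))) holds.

Sat(~alarm) = {Reset, Recv, Busy, Req, Ack, Send, Done, Store}
Sat(empty & ~alarm) = {Reset, Recv, Busy, Req, Ack, Send, Done, Store}
EG alarm: greatest fixpoint, start Z0 = {Hold, Init}, keep only states in Sat with some successor in Z. Z1 = {Init}; Z2 = ∅; fixed.
Sat(EG alarm) = ∅
Sat((empty & ~alarm) -> (EG alarm)) = {Hold, Init}
Sat(AX ((empty & ~alarm) -> (EG alarm))) = {s : every successor in {Hold, Init}} = {Send, Init}
EF (AX ((empty & ~alarm) -> (EG alarm))): least fixpoint, start Z0 = {Send, Init}, add states with some successor in Z. Z1 = {Send, Done, Init}; fixed.
Sat(EF (AX ((empty & ~alarm) -> (EG alarm)))) = {Send, Done, Init}

{Send, Done, Init}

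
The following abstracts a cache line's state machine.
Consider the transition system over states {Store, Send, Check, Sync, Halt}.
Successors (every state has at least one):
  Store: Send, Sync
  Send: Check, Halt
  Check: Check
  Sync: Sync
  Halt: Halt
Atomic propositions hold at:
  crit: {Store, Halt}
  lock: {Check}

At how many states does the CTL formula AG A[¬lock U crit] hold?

Sat(¬lock) = {Store, Send, Sync, Halt}
A[¬lock U crit]: least fixpoint, start Z0 = Sat(crit) = {Store, Halt}, add states in Sat(¬lock) with every successor in Z. Already a fixed point.
Sat(A[¬lock U crit]) = {Store, Halt}
AG A[¬lock U crit]: greatest fixpoint, start Z0 = {Store, Halt}, keep only states in Sat with every successor in Z. Z1 = {Halt}; fixed.
Sat(AG A[¬lock U crit]) = {Halt}
|Sat(AG A[¬lock U crit])| = |{Halt}| = 1.

1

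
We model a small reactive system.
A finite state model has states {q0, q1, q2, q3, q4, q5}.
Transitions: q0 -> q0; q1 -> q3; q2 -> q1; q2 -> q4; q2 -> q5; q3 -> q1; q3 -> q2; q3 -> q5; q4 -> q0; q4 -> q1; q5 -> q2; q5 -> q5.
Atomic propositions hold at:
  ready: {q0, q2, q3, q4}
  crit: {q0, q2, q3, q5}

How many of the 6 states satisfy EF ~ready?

Sat(~ready) = {q1, q5}
EF ~ready: least fixpoint, start Z0 = {q1, q5}, add states with some successor in Z. Z1 = {q1, q2, q3, q4, q5}; fixed.
Sat(EF ~ready) = {q1, q2, q3, q4, q5}
|Sat(EF ~ready)| = |{q1, q2, q3, q4, q5}| = 5.

5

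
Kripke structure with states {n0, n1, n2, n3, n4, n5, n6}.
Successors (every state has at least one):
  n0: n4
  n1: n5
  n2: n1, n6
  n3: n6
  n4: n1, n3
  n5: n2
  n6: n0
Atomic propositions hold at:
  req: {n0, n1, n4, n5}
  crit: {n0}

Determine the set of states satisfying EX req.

{n0, n1, n2, n4, n6}

Sat(EX req) = {s : some successor in {n0, n1, n4, n5}} = {n0, n1, n2, n4, n6}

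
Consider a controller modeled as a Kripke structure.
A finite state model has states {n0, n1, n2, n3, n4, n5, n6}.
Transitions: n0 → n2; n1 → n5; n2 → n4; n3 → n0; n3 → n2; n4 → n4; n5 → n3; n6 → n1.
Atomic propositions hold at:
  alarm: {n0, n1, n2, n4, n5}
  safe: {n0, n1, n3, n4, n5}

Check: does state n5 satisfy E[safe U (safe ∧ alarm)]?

Sat(safe ∧ alarm) = {n0, n1, n4, n5}
E[safe U (safe ∧ alarm)]: least fixpoint, start Z0 = Sat((safe ∧ alarm)) = {n0, n1, n4, n5}, add states in Sat(safe) with some successor in Z. Z1 = {n0, n1, n3, n4, n5}; fixed.
Sat(E[safe U (safe ∧ alarm)]) = {n0, n1, n3, n4, n5}
n5 ∈ Sat(E[safe U (safe ∧ alarm)]) = {n0, n1, n3, n4, n5}, so the formula holds at n5.

Yes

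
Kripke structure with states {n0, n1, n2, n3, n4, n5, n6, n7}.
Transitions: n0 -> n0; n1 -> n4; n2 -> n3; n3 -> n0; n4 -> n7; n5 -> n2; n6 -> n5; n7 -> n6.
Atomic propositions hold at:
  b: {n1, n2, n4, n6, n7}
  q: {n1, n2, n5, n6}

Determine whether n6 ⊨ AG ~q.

Sat(~q) = {n0, n3, n4, n7}
AG ~q: greatest fixpoint, start Z0 = {n0, n3, n4, n7}, keep only states in Sat with every successor in Z. Z1 = {n0, n3, n4}; Z2 = {n0, n3}; fixed.
Sat(AG ~q) = {n0, n3}
n6 ∉ Sat(AG ~q) = {n0, n3}, so the formula does not hold at n6.

No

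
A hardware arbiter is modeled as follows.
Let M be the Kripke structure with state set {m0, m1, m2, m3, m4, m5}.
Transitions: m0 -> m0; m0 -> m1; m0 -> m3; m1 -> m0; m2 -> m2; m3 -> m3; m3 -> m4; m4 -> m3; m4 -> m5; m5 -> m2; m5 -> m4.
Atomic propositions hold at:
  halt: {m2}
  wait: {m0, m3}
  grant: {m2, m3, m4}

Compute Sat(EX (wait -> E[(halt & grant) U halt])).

{m0, m2, m3, m4, m5}

Sat(halt & grant) = {m2}
E[(halt & grant) U halt]: least fixpoint, start Z0 = Sat(halt) = {m2}, add states in Sat(halt & grant) with some successor in Z. Already a fixed point.
Sat(E[(halt & grant) U halt]) = {m2}
Sat(wait -> E[(halt & grant) U halt]) = {m1, m2, m4, m5}
Sat(EX (wait -> E[(halt & grant) U halt])) = {s : some successor in {m1, m2, m4, m5}} = {m0, m2, m3, m4, m5}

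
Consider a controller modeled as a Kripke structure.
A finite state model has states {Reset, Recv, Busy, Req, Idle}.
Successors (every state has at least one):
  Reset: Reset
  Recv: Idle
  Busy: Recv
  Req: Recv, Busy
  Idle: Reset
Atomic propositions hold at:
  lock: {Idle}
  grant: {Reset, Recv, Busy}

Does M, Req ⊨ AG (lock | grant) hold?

No

Sat(lock | grant) = {Reset, Recv, Busy, Idle}
AG (lock | grant): greatest fixpoint, start Z0 = {Reset, Recv, Busy, Idle}, keep only states in Sat with every successor in Z. Already a fixed point.
Sat(AG (lock | grant)) = {Reset, Recv, Busy, Idle}
Req ∉ Sat(AG (lock | grant)) = {Reset, Recv, Busy, Idle}, so the formula does not hold at Req.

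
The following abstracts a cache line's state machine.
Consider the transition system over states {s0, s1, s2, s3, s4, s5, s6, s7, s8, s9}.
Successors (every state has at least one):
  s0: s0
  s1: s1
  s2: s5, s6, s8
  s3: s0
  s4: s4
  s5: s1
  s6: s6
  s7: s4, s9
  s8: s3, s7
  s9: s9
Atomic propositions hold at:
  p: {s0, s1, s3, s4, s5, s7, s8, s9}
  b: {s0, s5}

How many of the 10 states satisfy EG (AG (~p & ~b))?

1

Sat(~p) = {s2, s6}
Sat(~b) = {s1, s2, s3, s4, s6, s7, s8, s9}
Sat(~p & ~b) = {s2, s6}
AG (~p & ~b): greatest fixpoint, start Z0 = {s2, s6}, keep only states in Sat with every successor in Z. Z1 = {s6}; fixed.
Sat(AG (~p & ~b)) = {s6}
EG (AG (~p & ~b)): greatest fixpoint, start Z0 = {s6}, keep only states in Sat with some successor in Z. Already a fixed point.
Sat(EG (AG (~p & ~b))) = {s6}
|Sat(EG (AG (~p & ~b)))| = |{s6}| = 1.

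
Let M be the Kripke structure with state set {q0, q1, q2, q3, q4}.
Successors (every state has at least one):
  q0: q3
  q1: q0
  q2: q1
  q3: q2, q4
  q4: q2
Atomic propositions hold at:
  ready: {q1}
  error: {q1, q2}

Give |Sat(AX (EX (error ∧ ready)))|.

1

Sat(error ∧ ready) = {q1}
Sat(EX (error ∧ ready)) = {s : some successor in {q1}} = {q2}
Sat(AX (EX (error ∧ ready))) = {s : every successor in {q2}} = {q4}
|Sat(AX (EX (error ∧ ready)))| = |{q4}| = 1.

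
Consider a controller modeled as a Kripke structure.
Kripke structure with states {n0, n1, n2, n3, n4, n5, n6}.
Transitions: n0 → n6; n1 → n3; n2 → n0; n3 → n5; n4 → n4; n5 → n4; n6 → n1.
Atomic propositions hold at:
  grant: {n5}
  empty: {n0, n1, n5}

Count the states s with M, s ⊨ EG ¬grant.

1

Sat(¬grant) = {n0, n1, n2, n3, n4, n6}
EG ¬grant: greatest fixpoint, start Z0 = {n0, n1, n2, n3, n4, n6}, keep only states in Sat with some successor in Z. Z1 = {n0, n1, n2, n4, n6}; Z2 = {n0, n2, n4, n6}; Z3 = {n0, n2, n4}; Z4 = {n2, n4}; Z5 = {n4}; fixed.
Sat(EG ¬grant) = {n4}
|Sat(EG ¬grant)| = |{n4}| = 1.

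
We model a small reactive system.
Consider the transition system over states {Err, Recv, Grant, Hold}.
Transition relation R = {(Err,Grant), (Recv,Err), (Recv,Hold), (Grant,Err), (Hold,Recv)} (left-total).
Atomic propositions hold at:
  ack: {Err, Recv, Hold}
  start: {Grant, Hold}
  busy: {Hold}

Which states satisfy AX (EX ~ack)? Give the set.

{Grant}

Sat(~ack) = {Grant}
Sat(EX ~ack) = {s : some successor in {Grant}} = {Err}
Sat(AX (EX ~ack)) = {s : every successor in {Err}} = {Grant}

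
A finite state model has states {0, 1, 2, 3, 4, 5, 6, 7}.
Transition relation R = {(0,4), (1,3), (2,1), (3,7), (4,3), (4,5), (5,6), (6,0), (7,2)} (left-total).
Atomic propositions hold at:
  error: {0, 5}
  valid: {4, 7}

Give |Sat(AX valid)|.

Sat(AX valid) = {s : every successor in {4, 7}} = {0, 3}
|Sat(AX valid)| = |{0, 3}| = 2.

2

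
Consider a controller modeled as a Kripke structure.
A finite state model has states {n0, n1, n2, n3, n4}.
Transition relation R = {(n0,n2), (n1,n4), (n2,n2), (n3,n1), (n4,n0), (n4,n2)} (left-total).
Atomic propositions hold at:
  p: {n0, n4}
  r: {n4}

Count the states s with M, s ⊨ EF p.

EF p: least fixpoint, start Z0 = {n0, n4}, add states with some successor in Z. Z1 = {n0, n1, n4}; Z2 = {n0, n1, n3, n4}; fixed.
Sat(EF p) = {n0, n1, n3, n4}
|Sat(EF p)| = |{n0, n1, n3, n4}| = 4.

4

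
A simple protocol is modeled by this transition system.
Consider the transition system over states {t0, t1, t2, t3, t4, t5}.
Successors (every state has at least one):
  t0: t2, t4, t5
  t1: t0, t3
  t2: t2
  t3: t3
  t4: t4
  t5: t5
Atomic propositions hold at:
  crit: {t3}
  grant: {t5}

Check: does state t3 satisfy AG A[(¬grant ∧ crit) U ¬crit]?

No

Sat(¬grant) = {t0, t1, t2, t3, t4}
Sat(¬grant ∧ crit) = {t3}
Sat(¬crit) = {t0, t1, t2, t4, t5}
A[(¬grant ∧ crit) U ¬crit]: least fixpoint, start Z0 = Sat(¬crit) = {t0, t1, t2, t4, t5}, add states in Sat(¬grant ∧ crit) with every successor in Z. Already a fixed point.
Sat(A[(¬grant ∧ crit) U ¬crit]) = {t0, t1, t2, t4, t5}
AG A[(¬grant ∧ crit) U ¬crit]: greatest fixpoint, start Z0 = {t0, t1, t2, t4, t5}, keep only states in Sat with every successor in Z. Z1 = {t0, t2, t4, t5}; fixed.
Sat(AG A[(¬grant ∧ crit) U ¬crit]) = {t0, t2, t4, t5}
t3 ∉ Sat(AG A[(¬grant ∧ crit) U ¬crit]) = {t0, t2, t4, t5}, so the formula does not hold at t3.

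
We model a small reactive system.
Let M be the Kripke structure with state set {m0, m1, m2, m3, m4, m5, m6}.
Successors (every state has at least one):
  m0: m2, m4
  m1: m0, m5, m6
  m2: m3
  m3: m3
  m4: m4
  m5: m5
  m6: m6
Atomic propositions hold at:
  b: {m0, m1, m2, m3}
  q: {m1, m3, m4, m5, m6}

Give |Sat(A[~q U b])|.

Sat(~q) = {m0, m2}
A[~q U b]: least fixpoint, start Z0 = Sat(b) = {m0, m1, m2, m3}, add states in Sat(~q) with every successor in Z. Already a fixed point.
Sat(A[~q U b]) = {m0, m1, m2, m3}
|Sat(A[~q U b])| = |{m0, m1, m2, m3}| = 4.

4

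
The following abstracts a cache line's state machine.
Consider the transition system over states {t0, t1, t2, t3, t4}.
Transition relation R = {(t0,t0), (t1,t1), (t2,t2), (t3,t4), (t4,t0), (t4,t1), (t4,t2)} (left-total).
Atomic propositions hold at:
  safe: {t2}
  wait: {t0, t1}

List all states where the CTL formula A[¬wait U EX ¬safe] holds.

Sat(¬wait) = {t2, t3, t4}
Sat(¬safe) = {t0, t1, t3, t4}
Sat(EX ¬safe) = {s : some successor in {t0, t1, t3, t4}} = {t0, t1, t3, t4}
A[¬wait U EX ¬safe]: least fixpoint, start Z0 = Sat(EX ¬safe) = {t0, t1, t3, t4}, add states in Sat(¬wait) with every successor in Z. Already a fixed point.
Sat(A[¬wait U EX ¬safe]) = {t0, t1, t3, t4}

{t0, t1, t3, t4}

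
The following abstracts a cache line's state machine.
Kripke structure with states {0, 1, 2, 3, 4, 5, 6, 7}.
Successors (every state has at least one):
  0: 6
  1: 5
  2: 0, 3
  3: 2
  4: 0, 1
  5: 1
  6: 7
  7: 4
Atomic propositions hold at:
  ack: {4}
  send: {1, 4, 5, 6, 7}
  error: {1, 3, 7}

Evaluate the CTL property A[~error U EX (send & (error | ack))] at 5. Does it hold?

Sat(~error) = {0, 2, 4, 5, 6}
Sat(error | ack) = {1, 3, 4, 7}
Sat(send & (error | ack)) = {1, 4, 7}
Sat(EX (send & (error | ack))) = {s : some successor in {1, 4, 7}} = {4, 5, 6, 7}
A[~error U EX (send & (error | ack))]: least fixpoint, start Z0 = Sat(EX (send & (error | ack))) = {4, 5, 6, 7}, add states in Sat(~error) with every successor in Z. Z1 = {0, 4, 5, 6, 7}; fixed.
Sat(A[~error U EX (send & (error | ack))]) = {0, 4, 5, 6, 7}
5 ∈ Sat(A[~error U EX (send & (error | ack))]) = {0, 4, 5, 6, 7}, so the formula holds at 5.

Yes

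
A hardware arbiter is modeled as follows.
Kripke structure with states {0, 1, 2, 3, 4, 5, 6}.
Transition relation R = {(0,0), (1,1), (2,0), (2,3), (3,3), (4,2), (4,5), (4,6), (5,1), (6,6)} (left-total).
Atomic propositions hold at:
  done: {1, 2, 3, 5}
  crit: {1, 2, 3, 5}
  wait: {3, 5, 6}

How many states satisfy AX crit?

3

Sat(AX crit) = {s : every successor in {1, 2, 3, 5}} = {1, 3, 5}
|Sat(AX crit)| = |{1, 3, 5}| = 3.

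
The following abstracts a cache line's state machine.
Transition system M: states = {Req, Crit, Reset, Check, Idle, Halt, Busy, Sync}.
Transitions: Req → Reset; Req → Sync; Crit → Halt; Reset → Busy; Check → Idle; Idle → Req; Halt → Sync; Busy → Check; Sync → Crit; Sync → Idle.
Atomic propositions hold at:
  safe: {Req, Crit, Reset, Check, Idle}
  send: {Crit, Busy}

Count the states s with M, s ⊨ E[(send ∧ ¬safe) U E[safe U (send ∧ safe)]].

1

Sat(¬safe) = {Halt, Busy, Sync}
Sat(send ∧ ¬safe) = {Busy}
Sat(send ∧ safe) = {Crit}
E[safe U (send ∧ safe)]: least fixpoint, start Z0 = Sat((send ∧ safe)) = {Crit}, add states in Sat(safe) with some successor in Z. Already a fixed point.
Sat(E[safe U (send ∧ safe)]) = {Crit}
E[(send ∧ ¬safe) U E[safe U (send ∧ safe)]]: least fixpoint, start Z0 = Sat(E[safe U (send ∧ safe)]) = {Crit}, add states in Sat(send ∧ ¬safe) with some successor in Z. Already a fixed point.
Sat(E[(send ∧ ¬safe) U E[safe U (send ∧ safe)]]) = {Crit}
|Sat(E[(send ∧ ¬safe) U E[safe U (send ∧ safe)]])| = |{Crit}| = 1.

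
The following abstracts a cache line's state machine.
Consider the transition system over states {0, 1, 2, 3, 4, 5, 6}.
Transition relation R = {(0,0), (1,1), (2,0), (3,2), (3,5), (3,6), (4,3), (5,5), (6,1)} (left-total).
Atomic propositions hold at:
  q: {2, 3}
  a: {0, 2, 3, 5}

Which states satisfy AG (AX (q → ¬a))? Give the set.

{0, 1, 2, 5, 6}

Sat(¬a) = {1, 4, 6}
Sat(q → ¬a) = {0, 1, 4, 5, 6}
Sat(AX (q → ¬a)) = {s : every successor in {0, 1, 4, 5, 6}} = {0, 1, 2, 5, 6}
AG (AX (q → ¬a)): greatest fixpoint, start Z0 = {0, 1, 2, 5, 6}, keep only states in Sat with every successor in Z. Already a fixed point.
Sat(AG (AX (q → ¬a))) = {0, 1, 2, 5, 6}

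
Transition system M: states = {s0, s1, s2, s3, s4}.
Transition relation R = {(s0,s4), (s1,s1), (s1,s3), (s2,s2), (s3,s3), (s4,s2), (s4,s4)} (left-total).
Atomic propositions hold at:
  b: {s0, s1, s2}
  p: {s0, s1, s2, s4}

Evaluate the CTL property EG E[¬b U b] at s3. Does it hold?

No

Sat(¬b) = {s3, s4}
E[¬b U b]: least fixpoint, start Z0 = Sat(b) = {s0, s1, s2}, add states in Sat(¬b) with some successor in Z. Z1 = {s0, s1, s2, s4}; fixed.
Sat(E[¬b U b]) = {s0, s1, s2, s4}
EG E[¬b U b]: greatest fixpoint, start Z0 = {s0, s1, s2, s4}, keep only states in Sat with some successor in Z. Already a fixed point.
Sat(EG E[¬b U b]) = {s0, s1, s2, s4}
s3 ∉ Sat(EG E[¬b U b]) = {s0, s1, s2, s4}, so the formula does not hold at s3.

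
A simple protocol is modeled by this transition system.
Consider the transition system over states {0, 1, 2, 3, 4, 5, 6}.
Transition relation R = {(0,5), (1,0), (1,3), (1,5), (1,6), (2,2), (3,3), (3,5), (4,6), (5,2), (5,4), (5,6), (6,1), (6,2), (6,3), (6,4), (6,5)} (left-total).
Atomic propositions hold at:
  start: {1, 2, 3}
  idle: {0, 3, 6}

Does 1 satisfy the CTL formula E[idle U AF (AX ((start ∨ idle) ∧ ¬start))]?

Sat(start ∨ idle) = {0, 1, 2, 3, 6}
Sat(¬start) = {0, 4, 5, 6}
Sat((start ∨ idle) ∧ ¬start) = {0, 6}
Sat(AX ((start ∨ idle) ∧ ¬start)) = {s : every successor in {0, 6}} = {4}
AF (AX ((start ∨ idle) ∧ ¬start)): least fixpoint, start Z0 = {4}, add states with every successor in Z. Already a fixed point.
Sat(AF (AX ((start ∨ idle) ∧ ¬start))) = {4}
E[idle U AF (AX ((start ∨ idle) ∧ ¬start))]: least fixpoint, start Z0 = Sat(AF (AX ((start ∨ idle) ∧ ¬start))) = {4}, add states in Sat(idle) with some successor in Z. Z1 = {4, 6}; fixed.
Sat(E[idle U AF (AX ((start ∨ idle) ∧ ¬start))]) = {4, 6}
1 ∉ Sat(E[idle U AF (AX ((start ∨ idle) ∧ ¬start))]) = {4, 6}, so the formula does not hold at 1.

No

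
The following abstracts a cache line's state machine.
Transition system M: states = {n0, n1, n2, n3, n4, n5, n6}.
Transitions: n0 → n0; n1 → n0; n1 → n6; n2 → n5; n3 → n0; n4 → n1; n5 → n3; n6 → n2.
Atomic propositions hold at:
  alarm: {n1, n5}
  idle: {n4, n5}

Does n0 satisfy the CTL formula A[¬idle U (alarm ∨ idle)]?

Sat(¬idle) = {n0, n1, n2, n3, n6}
Sat(alarm ∨ idle) = {n1, n4, n5}
A[¬idle U (alarm ∨ idle)]: least fixpoint, start Z0 = Sat((alarm ∨ idle)) = {n1, n4, n5}, add states in Sat(¬idle) with every successor in Z. Z1 = {n1, n2, n4, n5}; Z2 = {n1, n2, n4, n5, n6}; fixed.
Sat(A[¬idle U (alarm ∨ idle)]) = {n1, n2, n4, n5, n6}
n0 ∉ Sat(A[¬idle U (alarm ∨ idle)]) = {n1, n2, n4, n5, n6}, so the formula does not hold at n0.

No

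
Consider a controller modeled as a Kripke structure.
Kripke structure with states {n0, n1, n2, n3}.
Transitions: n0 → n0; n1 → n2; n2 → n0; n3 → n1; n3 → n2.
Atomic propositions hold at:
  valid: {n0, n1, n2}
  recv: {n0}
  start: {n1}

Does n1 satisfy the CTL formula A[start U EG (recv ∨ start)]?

Sat(recv ∨ start) = {n0, n1}
EG (recv ∨ start): greatest fixpoint, start Z0 = {n0, n1}, keep only states in Sat with some successor in Z. Z1 = {n0}; fixed.
Sat(EG (recv ∨ start)) = {n0}
A[start U EG (recv ∨ start)]: least fixpoint, start Z0 = Sat(EG (recv ∨ start)) = {n0}, add states in Sat(start) with every successor in Z. Already a fixed point.
Sat(A[start U EG (recv ∨ start)]) = {n0}
n1 ∉ Sat(A[start U EG (recv ∨ start)]) = {n0}, so the formula does not hold at n1.

No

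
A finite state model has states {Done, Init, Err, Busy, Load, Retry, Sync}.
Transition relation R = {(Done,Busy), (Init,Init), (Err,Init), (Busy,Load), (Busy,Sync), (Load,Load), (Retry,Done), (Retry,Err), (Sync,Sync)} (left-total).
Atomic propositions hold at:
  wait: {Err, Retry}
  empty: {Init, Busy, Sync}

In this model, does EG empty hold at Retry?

No

EG empty: greatest fixpoint, start Z0 = {Init, Busy, Sync}, keep only states in Sat with some successor in Z. Already a fixed point.
Sat(EG empty) = {Init, Busy, Sync}
Retry ∉ Sat(EG empty) = {Init, Busy, Sync}, so the formula does not hold at Retry.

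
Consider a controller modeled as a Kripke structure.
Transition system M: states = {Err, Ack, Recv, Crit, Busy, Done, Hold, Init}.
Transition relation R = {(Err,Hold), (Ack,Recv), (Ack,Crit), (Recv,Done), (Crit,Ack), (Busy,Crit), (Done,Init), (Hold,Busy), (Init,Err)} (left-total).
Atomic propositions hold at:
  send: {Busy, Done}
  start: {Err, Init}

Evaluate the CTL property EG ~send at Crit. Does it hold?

Yes

Sat(~send) = {Err, Ack, Recv, Crit, Hold, Init}
EG ~send: greatest fixpoint, start Z0 = {Err, Ack, Recv, Crit, Hold, Init}, keep only states in Sat with some successor in Z. Z1 = {Err, Ack, Crit, Init}; Z2 = {Ack, Crit, Init}; Z3 = {Ack, Crit}; fixed.
Sat(EG ~send) = {Ack, Crit}
Crit ∈ Sat(EG ~send) = {Ack, Crit}, so the formula holds at Crit.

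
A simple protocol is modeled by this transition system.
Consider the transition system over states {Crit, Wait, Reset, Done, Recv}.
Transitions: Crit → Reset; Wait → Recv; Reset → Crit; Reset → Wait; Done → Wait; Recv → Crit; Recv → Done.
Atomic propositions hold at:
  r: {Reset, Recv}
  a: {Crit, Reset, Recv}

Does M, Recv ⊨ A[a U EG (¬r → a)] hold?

Sat(¬r) = {Crit, Wait, Done}
Sat(¬r → a) = {Crit, Reset, Recv}
EG (¬r → a): greatest fixpoint, start Z0 = {Crit, Reset, Recv}, keep only states in Sat with some successor in Z. Already a fixed point.
Sat(EG (¬r → a)) = {Crit, Reset, Recv}
A[a U EG (¬r → a)]: least fixpoint, start Z0 = Sat(EG (¬r → a)) = {Crit, Reset, Recv}, add states in Sat(a) with every successor in Z. Already a fixed point.
Sat(A[a U EG (¬r → a)]) = {Crit, Reset, Recv}
Recv ∈ Sat(A[a U EG (¬r → a)]) = {Crit, Reset, Recv}, so the formula holds at Recv.

Yes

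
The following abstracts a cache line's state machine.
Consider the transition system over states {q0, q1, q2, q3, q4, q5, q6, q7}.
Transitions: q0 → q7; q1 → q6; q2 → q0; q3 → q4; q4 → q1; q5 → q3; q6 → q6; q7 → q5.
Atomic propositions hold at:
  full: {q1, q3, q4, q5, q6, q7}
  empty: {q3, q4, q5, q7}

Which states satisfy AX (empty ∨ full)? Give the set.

Sat(empty ∨ full) = {q1, q3, q4, q5, q6, q7}
Sat(AX (empty ∨ full)) = {s : every successor in {q1, q3, q4, q5, q6, q7}} = {q0, q1, q3, q4, q5, q6, q7}

{q0, q1, q3, q4, q5, q6, q7}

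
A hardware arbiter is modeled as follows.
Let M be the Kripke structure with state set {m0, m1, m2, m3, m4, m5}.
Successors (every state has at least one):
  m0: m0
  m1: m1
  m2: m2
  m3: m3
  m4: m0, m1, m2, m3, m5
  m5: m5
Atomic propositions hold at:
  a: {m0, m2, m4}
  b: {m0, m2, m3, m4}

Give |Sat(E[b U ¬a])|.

4

Sat(¬a) = {m1, m3, m5}
E[b U ¬a]: least fixpoint, start Z0 = Sat(¬a) = {m1, m3, m5}, add states in Sat(b) with some successor in Z. Z1 = {m1, m3, m4, m5}; fixed.
Sat(E[b U ¬a]) = {m1, m3, m4, m5}
|Sat(E[b U ¬a])| = |{m1, m3, m4, m5}| = 4.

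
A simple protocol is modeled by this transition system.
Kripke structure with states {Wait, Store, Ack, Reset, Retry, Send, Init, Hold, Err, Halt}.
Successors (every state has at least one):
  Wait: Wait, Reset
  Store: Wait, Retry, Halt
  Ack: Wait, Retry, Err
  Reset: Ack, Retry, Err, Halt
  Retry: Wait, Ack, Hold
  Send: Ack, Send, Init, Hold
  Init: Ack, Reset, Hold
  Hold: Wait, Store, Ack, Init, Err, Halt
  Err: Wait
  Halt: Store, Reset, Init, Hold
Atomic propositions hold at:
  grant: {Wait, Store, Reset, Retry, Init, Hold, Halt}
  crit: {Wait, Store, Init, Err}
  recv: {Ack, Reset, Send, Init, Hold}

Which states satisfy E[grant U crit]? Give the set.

E[grant U crit]: least fixpoint, start Z0 = Sat(crit) = {Wait, Store, Init, Err}, add states in Sat(grant) with some successor in Z. Z1 = {Wait, Store, Reset, Retry, Init, Hold, Err, Halt}; fixed.
Sat(E[grant U crit]) = {Wait, Store, Reset, Retry, Init, Hold, Err, Halt}

{Wait, Store, Reset, Retry, Init, Hold, Err, Halt}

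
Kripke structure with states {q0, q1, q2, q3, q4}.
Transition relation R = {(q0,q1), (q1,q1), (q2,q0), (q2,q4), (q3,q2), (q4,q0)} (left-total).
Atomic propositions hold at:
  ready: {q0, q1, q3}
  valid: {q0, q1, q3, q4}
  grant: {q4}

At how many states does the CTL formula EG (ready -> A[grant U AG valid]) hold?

4

AG valid: greatest fixpoint, start Z0 = {q0, q1, q3, q4}, keep only states in Sat with every successor in Z. Z1 = {q0, q1, q4}; fixed.
Sat(AG valid) = {q0, q1, q4}
A[grant U AG valid]: least fixpoint, start Z0 = Sat(AG valid) = {q0, q1, q4}, add states in Sat(grant) with every successor in Z. Already a fixed point.
Sat(A[grant U AG valid]) = {q0, q1, q4}
Sat(ready -> A[grant U AG valid]) = {q0, q1, q2, q4}
EG (ready -> A[grant U AG valid]): greatest fixpoint, start Z0 = {q0, q1, q2, q4}, keep only states in Sat with some successor in Z. Already a fixed point.
Sat(EG (ready -> A[grant U AG valid])) = {q0, q1, q2, q4}
|Sat(EG (ready -> A[grant U AG valid]))| = |{q0, q1, q2, q4}| = 4.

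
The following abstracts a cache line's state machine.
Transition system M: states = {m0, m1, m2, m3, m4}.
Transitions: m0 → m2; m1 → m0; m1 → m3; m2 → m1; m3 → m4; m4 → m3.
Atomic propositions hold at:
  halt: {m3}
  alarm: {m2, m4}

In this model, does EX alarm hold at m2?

No

Sat(EX alarm) = {s : some successor in {m2, m4}} = {m0, m3}
m2 ∉ Sat(EX alarm) = {m0, m3}, so the formula does not hold at m2.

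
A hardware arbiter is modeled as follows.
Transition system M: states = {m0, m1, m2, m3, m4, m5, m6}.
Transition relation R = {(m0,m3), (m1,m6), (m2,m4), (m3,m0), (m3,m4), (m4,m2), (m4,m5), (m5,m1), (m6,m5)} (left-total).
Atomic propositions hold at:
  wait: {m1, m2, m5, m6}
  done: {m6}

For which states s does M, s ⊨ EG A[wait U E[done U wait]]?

{m1, m5, m6}

E[done U wait]: least fixpoint, start Z0 = Sat(wait) = {m1, m2, m5, m6}, add states in Sat(done) with some successor in Z. Already a fixed point.
Sat(E[done U wait]) = {m1, m2, m5, m6}
A[wait U E[done U wait]]: least fixpoint, start Z0 = Sat(E[done U wait]) = {m1, m2, m5, m6}, add states in Sat(wait) with every successor in Z. Already a fixed point.
Sat(A[wait U E[done U wait]]) = {m1, m2, m5, m6}
EG A[wait U E[done U wait]]: greatest fixpoint, start Z0 = {m1, m2, m5, m6}, keep only states in Sat with some successor in Z. Z1 = {m1, m5, m6}; fixed.
Sat(EG A[wait U E[done U wait]]) = {m1, m5, m6}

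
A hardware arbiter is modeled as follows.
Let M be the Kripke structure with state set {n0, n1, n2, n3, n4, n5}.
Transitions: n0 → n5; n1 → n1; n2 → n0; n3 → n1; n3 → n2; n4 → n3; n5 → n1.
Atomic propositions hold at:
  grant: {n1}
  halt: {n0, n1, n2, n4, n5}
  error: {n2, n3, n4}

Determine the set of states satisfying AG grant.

{n1}

AG grant: greatest fixpoint, start Z0 = {n1}, keep only states in Sat with every successor in Z. Already a fixed point.
Sat(AG grant) = {n1}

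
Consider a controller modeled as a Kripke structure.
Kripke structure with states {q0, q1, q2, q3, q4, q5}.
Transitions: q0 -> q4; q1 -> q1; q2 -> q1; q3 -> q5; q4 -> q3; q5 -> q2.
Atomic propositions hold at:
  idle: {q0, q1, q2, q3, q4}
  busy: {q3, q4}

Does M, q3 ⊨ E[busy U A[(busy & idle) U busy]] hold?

Sat(busy & idle) = {q3, q4}
A[(busy & idle) U busy]: least fixpoint, start Z0 = Sat(busy) = {q3, q4}, add states in Sat(busy & idle) with every successor in Z. Already a fixed point.
Sat(A[(busy & idle) U busy]) = {q3, q4}
E[busy U A[(busy & idle) U busy]]: least fixpoint, start Z0 = Sat(A[(busy & idle) U busy]) = {q3, q4}, add states in Sat(busy) with some successor in Z. Already a fixed point.
Sat(E[busy U A[(busy & idle) U busy]]) = {q3, q4}
q3 ∈ Sat(E[busy U A[(busy & idle) U busy]]) = {q3, q4}, so the formula holds at q3.

Yes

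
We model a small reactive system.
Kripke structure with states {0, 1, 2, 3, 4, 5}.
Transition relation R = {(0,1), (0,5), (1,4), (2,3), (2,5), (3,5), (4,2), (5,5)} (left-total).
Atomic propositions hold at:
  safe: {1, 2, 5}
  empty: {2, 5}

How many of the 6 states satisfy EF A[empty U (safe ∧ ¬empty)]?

2

Sat(¬empty) = {0, 1, 3, 4}
Sat(safe ∧ ¬empty) = {1}
A[empty U (safe ∧ ¬empty)]: least fixpoint, start Z0 = Sat((safe ∧ ¬empty)) = {1}, add states in Sat(empty) with every successor in Z. Already a fixed point.
Sat(A[empty U (safe ∧ ¬empty)]) = {1}
EF A[empty U (safe ∧ ¬empty)]: least fixpoint, start Z0 = {1}, add states with some successor in Z. Z1 = {0, 1}; fixed.
Sat(EF A[empty U (safe ∧ ¬empty)]) = {0, 1}
|Sat(EF A[empty U (safe ∧ ¬empty)])| = |{0, 1}| = 2.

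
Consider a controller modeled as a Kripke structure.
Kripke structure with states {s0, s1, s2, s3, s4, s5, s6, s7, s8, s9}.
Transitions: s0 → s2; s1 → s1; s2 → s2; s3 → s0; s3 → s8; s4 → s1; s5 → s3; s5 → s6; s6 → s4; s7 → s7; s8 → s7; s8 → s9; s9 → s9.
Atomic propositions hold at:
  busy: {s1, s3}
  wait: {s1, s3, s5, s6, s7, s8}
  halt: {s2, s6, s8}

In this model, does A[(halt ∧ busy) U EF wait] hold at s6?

Sat(halt ∧ busy) = ∅
EF wait: least fixpoint, start Z0 = {s1, s3, s5, s6, s7, s8}, add states with some successor in Z. Z1 = {s1, s3, s4, s5, s6, s7, s8}; fixed.
Sat(EF wait) = {s1, s3, s4, s5, s6, s7, s8}
A[(halt ∧ busy) U EF wait]: least fixpoint, start Z0 = Sat(EF wait) = {s1, s3, s4, s5, s6, s7, s8}, add states in Sat(halt ∧ busy) with every successor in Z. Already a fixed point.
Sat(A[(halt ∧ busy) U EF wait]) = {s1, s3, s4, s5, s6, s7, s8}
s6 ∈ Sat(A[(halt ∧ busy) U EF wait]) = {s1, s3, s4, s5, s6, s7, s8}, so the formula holds at s6.

Yes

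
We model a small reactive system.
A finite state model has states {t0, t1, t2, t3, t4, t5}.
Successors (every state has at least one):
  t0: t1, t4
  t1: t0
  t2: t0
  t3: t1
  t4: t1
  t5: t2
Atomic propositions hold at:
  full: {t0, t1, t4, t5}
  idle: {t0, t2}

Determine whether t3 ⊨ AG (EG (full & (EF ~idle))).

No

Sat(~idle) = {t1, t3, t4, t5}
EF ~idle: least fixpoint, start Z0 = {t1, t3, t4, t5}, add states with some successor in Z. Z1 = {t0, t1, t3, t4, t5}; Z2 = {t0, t1, t2, t3, t4, t5}; fixed.
Sat(EF ~idle) = {t0, t1, t2, t3, t4, t5}
Sat(full & (EF ~idle)) = {t0, t1, t4, t5}
EG (full & (EF ~idle)): greatest fixpoint, start Z0 = {t0, t1, t4, t5}, keep only states in Sat with some successor in Z. Z1 = {t0, t1, t4}; fixed.
Sat(EG (full & (EF ~idle))) = {t0, t1, t4}
AG (EG (full & (EF ~idle))): greatest fixpoint, start Z0 = {t0, t1, t4}, keep only states in Sat with every successor in Z. Already a fixed point.
Sat(AG (EG (full & (EF ~idle)))) = {t0, t1, t4}
t3 ∉ Sat(AG (EG (full & (EF ~idle)))) = {t0, t1, t4}, so the formula does not hold at t3.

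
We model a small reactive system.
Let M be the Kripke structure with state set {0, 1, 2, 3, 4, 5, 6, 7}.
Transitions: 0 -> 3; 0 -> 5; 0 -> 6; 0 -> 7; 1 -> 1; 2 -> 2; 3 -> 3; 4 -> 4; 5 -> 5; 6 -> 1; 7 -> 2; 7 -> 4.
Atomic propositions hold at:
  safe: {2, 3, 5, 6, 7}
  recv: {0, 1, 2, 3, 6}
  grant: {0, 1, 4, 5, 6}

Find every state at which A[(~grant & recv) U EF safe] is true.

{0, 2, 3, 5, 6, 7}

Sat(~grant) = {2, 3, 7}
Sat(~grant & recv) = {2, 3}
EF safe: least fixpoint, start Z0 = {2, 3, 5, 6, 7}, add states with some successor in Z. Z1 = {0, 2, 3, 5, 6, 7}; fixed.
Sat(EF safe) = {0, 2, 3, 5, 6, 7}
A[(~grant & recv) U EF safe]: least fixpoint, start Z0 = Sat(EF safe) = {0, 2, 3, 5, 6, 7}, add states in Sat(~grant & recv) with every successor in Z. Already a fixed point.
Sat(A[(~grant & recv) U EF safe]) = {0, 2, 3, 5, 6, 7}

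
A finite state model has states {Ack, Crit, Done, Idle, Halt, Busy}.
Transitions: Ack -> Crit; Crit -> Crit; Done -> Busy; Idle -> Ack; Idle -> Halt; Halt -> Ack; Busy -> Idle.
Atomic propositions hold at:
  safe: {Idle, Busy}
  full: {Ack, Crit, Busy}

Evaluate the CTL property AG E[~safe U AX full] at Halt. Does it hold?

Yes

Sat(~safe) = {Ack, Crit, Done, Halt}
Sat(AX full) = {s : every successor in {Ack, Crit, Busy}} = {Ack, Crit, Done, Halt}
E[~safe U AX full]: least fixpoint, start Z0 = Sat(AX full) = {Ack, Crit, Done, Halt}, add states in Sat(~safe) with some successor in Z. Already a fixed point.
Sat(E[~safe U AX full]) = {Ack, Crit, Done, Halt}
AG E[~safe U AX full]: greatest fixpoint, start Z0 = {Ack, Crit, Done, Halt}, keep only states in Sat with every successor in Z. Z1 = {Ack, Crit, Halt}; fixed.
Sat(AG E[~safe U AX full]) = {Ack, Crit, Halt}
Halt ∈ Sat(AG E[~safe U AX full]) = {Ack, Crit, Halt}, so the formula holds at Halt.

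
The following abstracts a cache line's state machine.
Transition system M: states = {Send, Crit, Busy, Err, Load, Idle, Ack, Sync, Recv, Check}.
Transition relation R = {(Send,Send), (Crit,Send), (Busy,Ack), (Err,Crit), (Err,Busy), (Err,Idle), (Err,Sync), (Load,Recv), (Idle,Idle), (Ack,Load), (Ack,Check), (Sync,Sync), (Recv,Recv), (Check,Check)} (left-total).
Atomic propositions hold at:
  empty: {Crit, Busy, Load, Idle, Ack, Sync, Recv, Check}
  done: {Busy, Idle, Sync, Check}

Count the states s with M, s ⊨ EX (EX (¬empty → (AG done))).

8

Sat(¬empty) = {Send, Err}
AG done: greatest fixpoint, start Z0 = {Busy, Idle, Sync, Check}, keep only states in Sat with every successor in Z. Z1 = {Idle, Sync, Check}; fixed.
Sat(AG done) = {Idle, Sync, Check}
Sat(¬empty → (AG done)) = {Crit, Busy, Load, Idle, Ack, Sync, Recv, Check}
Sat(EX (¬empty → (AG done))) = {s : some successor in {Crit, Busy, Load, Idle, Ack, Sync, Recv, Check}} = {Busy, Err, Load, Idle, Ack, Sync, Recv, Check}
Sat(EX (EX (¬empty → (AG done)))) = {s : some successor in {Busy, Err, Load, Idle, Ack, Sync, Recv, Check}} = {Busy, Err, Load, Idle, Ack, Sync, Recv, Check}
|Sat(EX (EX (¬empty → (AG done))))| = |{Busy, Err, Load, Idle, Ack, Sync, Recv, Check}| = 8.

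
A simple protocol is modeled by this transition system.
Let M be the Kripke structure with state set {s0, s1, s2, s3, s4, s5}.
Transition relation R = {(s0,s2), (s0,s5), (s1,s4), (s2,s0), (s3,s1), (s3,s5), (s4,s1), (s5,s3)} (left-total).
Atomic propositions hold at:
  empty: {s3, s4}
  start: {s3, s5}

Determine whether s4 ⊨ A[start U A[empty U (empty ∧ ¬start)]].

Sat(¬start) = {s0, s1, s2, s4}
Sat(empty ∧ ¬start) = {s4}
A[empty U (empty ∧ ¬start)]: least fixpoint, start Z0 = Sat((empty ∧ ¬start)) = {s4}, add states in Sat(empty) with every successor in Z. Already a fixed point.
Sat(A[empty U (empty ∧ ¬start)]) = {s4}
A[start U A[empty U (empty ∧ ¬start)]]: least fixpoint, start Z0 = Sat(A[empty U (empty ∧ ¬start)]) = {s4}, add states in Sat(start) with every successor in Z. Already a fixed point.
Sat(A[start U A[empty U (empty ∧ ¬start)]]) = {s4}
s4 ∈ Sat(A[start U A[empty U (empty ∧ ¬start)]]) = {s4}, so the formula holds at s4.

Yes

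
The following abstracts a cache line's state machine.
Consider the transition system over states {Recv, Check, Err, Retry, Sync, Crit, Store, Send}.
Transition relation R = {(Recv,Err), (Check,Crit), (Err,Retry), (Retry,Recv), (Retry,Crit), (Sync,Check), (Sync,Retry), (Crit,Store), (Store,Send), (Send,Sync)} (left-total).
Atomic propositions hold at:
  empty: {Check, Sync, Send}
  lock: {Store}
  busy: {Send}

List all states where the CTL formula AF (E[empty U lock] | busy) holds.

E[empty U lock]: least fixpoint, start Z0 = Sat(lock) = {Store}, add states in Sat(empty) with some successor in Z. Already a fixed point.
Sat(E[empty U lock]) = {Store}
Sat(E[empty U lock] | busy) = {Store, Send}
AF (E[empty U lock] | busy): least fixpoint, start Z0 = {Store, Send}, add states with every successor in Z. Z1 = {Crit, Store, Send}; Z2 = {Check, Crit, Store, Send}; fixed.
Sat(AF (E[empty U lock] | busy)) = {Check, Crit, Store, Send}

{Check, Crit, Store, Send}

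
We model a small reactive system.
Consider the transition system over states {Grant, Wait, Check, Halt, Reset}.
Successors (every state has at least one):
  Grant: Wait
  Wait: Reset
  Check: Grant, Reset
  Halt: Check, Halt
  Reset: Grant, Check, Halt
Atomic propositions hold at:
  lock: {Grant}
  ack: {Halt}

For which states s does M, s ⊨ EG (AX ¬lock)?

Sat(¬lock) = {Wait, Check, Halt, Reset}
Sat(AX ¬lock) = {s : every successor in {Wait, Check, Halt, Reset}} = {Grant, Wait, Halt}
EG (AX ¬lock): greatest fixpoint, start Z0 = {Grant, Wait, Halt}, keep only states in Sat with some successor in Z. Z1 = {Grant, Halt}; Z2 = {Halt}; fixed.
Sat(EG (AX ¬lock)) = {Halt}

{Halt}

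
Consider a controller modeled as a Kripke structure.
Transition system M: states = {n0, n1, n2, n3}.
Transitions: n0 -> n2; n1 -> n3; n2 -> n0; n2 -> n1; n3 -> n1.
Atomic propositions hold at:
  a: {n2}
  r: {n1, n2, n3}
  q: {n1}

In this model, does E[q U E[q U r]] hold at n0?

E[q U r]: least fixpoint, start Z0 = Sat(r) = {n1, n2, n3}, add states in Sat(q) with some successor in Z. Already a fixed point.
Sat(E[q U r]) = {n1, n2, n3}
E[q U E[q U r]]: least fixpoint, start Z0 = Sat(E[q U r]) = {n1, n2, n3}, add states in Sat(q) with some successor in Z. Already a fixed point.
Sat(E[q U E[q U r]]) = {n1, n2, n3}
n0 ∉ Sat(E[q U E[q U r]]) = {n1, n2, n3}, so the formula does not hold at n0.

No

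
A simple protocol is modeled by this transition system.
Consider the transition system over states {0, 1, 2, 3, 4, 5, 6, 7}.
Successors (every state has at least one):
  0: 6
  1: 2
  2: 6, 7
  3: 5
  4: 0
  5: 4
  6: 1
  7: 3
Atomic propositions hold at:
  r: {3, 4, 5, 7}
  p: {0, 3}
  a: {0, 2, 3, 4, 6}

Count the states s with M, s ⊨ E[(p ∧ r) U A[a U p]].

3

Sat(p ∧ r) = {3}
A[a U p]: least fixpoint, start Z0 = Sat(p) = {0, 3}, add states in Sat(a) with every successor in Z. Z1 = {0, 3, 4}; fixed.
Sat(A[a U p]) = {0, 3, 4}
E[(p ∧ r) U A[a U p]]: least fixpoint, start Z0 = Sat(A[a U p]) = {0, 3, 4}, add states in Sat(p ∧ r) with some successor in Z. Already a fixed point.
Sat(E[(p ∧ r) U A[a U p]]) = {0, 3, 4}
|Sat(E[(p ∧ r) U A[a U p]])| = |{0, 3, 4}| = 3.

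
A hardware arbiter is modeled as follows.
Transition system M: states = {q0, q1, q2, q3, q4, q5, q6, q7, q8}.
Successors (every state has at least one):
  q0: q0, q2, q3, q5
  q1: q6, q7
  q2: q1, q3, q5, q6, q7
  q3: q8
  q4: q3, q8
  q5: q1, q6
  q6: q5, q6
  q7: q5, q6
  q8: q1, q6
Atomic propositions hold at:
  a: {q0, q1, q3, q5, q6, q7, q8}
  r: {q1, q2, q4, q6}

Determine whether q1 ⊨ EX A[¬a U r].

Yes

Sat(¬a) = {q2, q4}
A[¬a U r]: least fixpoint, start Z0 = Sat(r) = {q1, q2, q4, q6}, add states in Sat(¬a) with every successor in Z. Already a fixed point.
Sat(A[¬a U r]) = {q1, q2, q4, q6}
Sat(EX A[¬a U r]) = {s : some successor in {q1, q2, q4, q6}} = {q0, q1, q2, q5, q6, q7, q8}
q1 ∈ Sat(EX A[¬a U r]) = {q0, q1, q2, q5, q6, q7, q8}, so the formula holds at q1.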